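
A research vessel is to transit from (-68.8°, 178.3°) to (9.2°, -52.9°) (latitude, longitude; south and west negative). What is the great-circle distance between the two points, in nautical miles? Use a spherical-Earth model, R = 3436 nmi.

6710 nmi

Haversine: a = sin²(Δφ/2)+cos φ₁ cos φ₂ sin²(Δλ/2) = 0.68637;  σ = 2·atan2(√a,√(1−a))
σ = 111.885° → d = Rσ = 3436·1.95276 = 6710 nmi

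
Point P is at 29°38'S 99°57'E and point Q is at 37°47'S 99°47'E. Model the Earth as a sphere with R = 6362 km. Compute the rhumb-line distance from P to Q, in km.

905 km

Rhumb course C = atan2(Δλ, Δψ) with Δψ = ln[tan(π/4+φ₂/2)/tan(π/4+φ₁/2)] = -0.1713, Δλ = -0.0029 → C = 180.97°
d = R·|Δφ| / |cos C| = 6362·0.14224 / 0.99986 = 905 km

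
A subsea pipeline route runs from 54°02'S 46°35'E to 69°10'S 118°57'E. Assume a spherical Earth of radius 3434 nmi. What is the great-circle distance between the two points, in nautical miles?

2094 nmi

cos σ = sin φ₁ sin φ₂ + cos φ₁ cos φ₂ cos Δλ
      = sin(-54.03°)sin(-69.17°) + cos(-54.03°)cos(-69.17°)cos(72.37°) = 0.8197
σ = 34.944° → d = Rσ = 3434·0.60988 = 2094 nmi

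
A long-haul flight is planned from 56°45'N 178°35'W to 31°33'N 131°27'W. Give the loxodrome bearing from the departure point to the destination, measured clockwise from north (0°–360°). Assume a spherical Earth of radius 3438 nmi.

Meridional parts: M(φ₁)=+1.2087, M(φ₂)=+0.5808 → ΔM = -0.6279;  Δλ = +0.8226 rad
tan C = Δλ / ΔM = -1.3101 → C = 127.35°

127.4°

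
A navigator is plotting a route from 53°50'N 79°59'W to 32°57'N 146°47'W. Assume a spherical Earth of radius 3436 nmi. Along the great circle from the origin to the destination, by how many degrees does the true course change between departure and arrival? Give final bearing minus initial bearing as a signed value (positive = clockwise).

-49.5°

Initial bearing θ₁ = atan2(sin Δλ cos φ₂, cos φ₁ sin φ₂ − sin φ₁ cos φ₂ cos Δλ) = 274.01°
Final bearing θ₂ = (initial bearing from the destination back to the start) + 180° = 224.55°
Δθ = θ₂ − θ₁ = -49.5°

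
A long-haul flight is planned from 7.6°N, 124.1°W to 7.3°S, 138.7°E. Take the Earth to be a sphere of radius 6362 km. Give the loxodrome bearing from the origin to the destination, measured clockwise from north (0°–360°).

261.3°

Δψ = ln[tan(π/4+φ₂/2)/tan(π/4+φ₁/2)] = -0.2608
Δλ = -1.6965 rad (taken the short way round)
course = atan2(Δλ, Δψ) = 261.26°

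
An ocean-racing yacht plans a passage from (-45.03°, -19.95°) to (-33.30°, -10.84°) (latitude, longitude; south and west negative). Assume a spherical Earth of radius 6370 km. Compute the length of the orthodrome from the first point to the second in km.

cos σ = sin φ₁ sin φ₂ + cos φ₁ cos φ₂ cos Δλ
      = sin(-45.03°)sin(-33.30°) + cos(-45.03°)cos(-33.30°)cos(9.11°) = 0.9717
σ = 13.672° → d = Rσ = 6370·0.23862 = 1520 km

1520 km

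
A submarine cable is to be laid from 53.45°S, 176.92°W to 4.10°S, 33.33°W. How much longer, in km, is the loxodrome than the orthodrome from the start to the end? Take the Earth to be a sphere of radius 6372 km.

1587 km

Great circle: cos σ = sin φ₁ sin φ₂ + cos φ₁ cos φ₂ cos Δλ,  σ = 2.0049 rad → d_gc = 12775.3 km
Rhumb line: Δψ = +1.0363, q = Δφ/Δψ = 0.8311, d_rh = R√(Δφ²+q²Δλ²) = 14362.2 km
Excess = 14362.2 − 12775.3 = 1586.9 ≈ 1587 km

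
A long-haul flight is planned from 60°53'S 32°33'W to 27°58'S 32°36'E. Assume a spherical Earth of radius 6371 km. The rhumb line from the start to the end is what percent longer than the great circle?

3.0%

Great circle: σ = 0.9394 rad → d_gc = Rσ = 5984.7 km
Rhumb: Δφ = +0.5745, Δλ = +1.1371, Δψ = +0.8395, q = Δφ/Δψ = 0.6844 → d_rh = R√(Δφ²+q²Δλ²) = 6162.5 km
Excess = (6162.5 − 5984.7) / 5984.7 = 177.8 / 5984.7 = 2.97% ≈ 3.0%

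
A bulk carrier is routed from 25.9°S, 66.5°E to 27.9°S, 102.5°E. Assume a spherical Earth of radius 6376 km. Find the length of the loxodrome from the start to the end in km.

Δψ = ln[tan(π/4+φ₂/2)/tan(π/4+φ₁/2)] = -0.0391;  Δφ = -0.0349 rad,  Δλ = +0.6283 rad
q = Δφ/Δψ = 0.8917
d = R·√(Δφ² + q²Δλ²) = 6376·0.56138 = 3579 km

3579 km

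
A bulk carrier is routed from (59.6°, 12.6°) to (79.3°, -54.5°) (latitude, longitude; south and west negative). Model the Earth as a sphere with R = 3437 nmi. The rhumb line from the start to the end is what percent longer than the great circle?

5.1%

Great circle: σ = 0.4863 rad → d_gc = Rσ = 1671.4 nmi
Rhumb: Δφ = +0.3438, Δλ = -1.1711, Δψ = +1.0651, q = Δφ/Δψ = 0.3228 → d_rh = R√(Δφ²+q²Δλ²) = 1756.3 nmi
Excess = (1756.3 − 1671.4) / 1671.4 = 84.9 / 1671.4 = 5.08% ≈ 5.1%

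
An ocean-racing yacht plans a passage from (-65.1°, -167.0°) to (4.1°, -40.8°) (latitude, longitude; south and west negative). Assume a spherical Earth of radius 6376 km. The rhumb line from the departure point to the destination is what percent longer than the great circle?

Great circle: σ = 1.8890 rad → d_gc = Rσ = 12044.4 km
Rhumb: Δφ = +1.2078, Δλ = +2.2026, Δψ = +1.5822, q = Δφ/Δψ = 0.7633 → d_rh = R√(Δφ²+q²Δλ²) = 13199.4 km
Excess = (13199.4 − 12044.4) / 12044.4 = 1155.0 / 12044.4 = 9.59% ≈ 9.6%

9.6%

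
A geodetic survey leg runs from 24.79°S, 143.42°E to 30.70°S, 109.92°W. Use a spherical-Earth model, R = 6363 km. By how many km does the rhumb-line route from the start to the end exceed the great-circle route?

440 km

Great circle: cos σ = sin φ₁ sin φ₂ + cos φ₁ cos φ₂ cos Δλ,  σ = 1.5805 rad → d_gc = 10056.9 km
Rhumb line: Δψ = -0.1166, q = Δφ/Δψ = 0.8844, d_rh = R√(Δφ²+q²Δλ²) = 10496.6 km
Excess = 10496.6 − 10056.9 = 439.7 ≈ 440 km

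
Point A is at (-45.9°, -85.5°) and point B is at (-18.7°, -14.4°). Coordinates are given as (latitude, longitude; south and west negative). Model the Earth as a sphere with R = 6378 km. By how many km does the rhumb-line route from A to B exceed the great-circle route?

Great circle: cos σ = sin φ₁ sin φ₂ + cos φ₁ cos φ₂ cos Δλ,  σ = 1.1110 rad → d_gc = 7086.0 km
Rhumb line: Δψ = +0.5714, q = Δφ/Δψ = 0.8308, d_rh = R√(Δφ²+q²Δλ²) = 7238.9 km
Excess = 7238.9 − 7086.0 = 152.9 ≈ 153 km

153 km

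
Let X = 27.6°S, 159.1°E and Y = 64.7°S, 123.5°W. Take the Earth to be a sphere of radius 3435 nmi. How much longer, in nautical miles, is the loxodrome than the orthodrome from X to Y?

165 nmi

Great circle: cos σ = sin φ₁ sin φ₂ + cos φ₁ cos φ₂ cos Δλ,  σ = 1.0455 rad → d_gc = 3591.3 nmi
Rhumb line: Δψ = -0.9926, q = Δφ/Δψ = 0.6523, d_rh = R√(Δφ²+q²Δλ²) = 3756.3 nmi
Excess = 3756.3 − 3591.3 = 165.0 ≈ 165 nmi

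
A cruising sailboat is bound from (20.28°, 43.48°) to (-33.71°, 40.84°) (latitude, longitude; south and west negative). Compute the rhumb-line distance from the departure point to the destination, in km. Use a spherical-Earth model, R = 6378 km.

Δψ = ln[tan(π/4+φ₂/2)/tan(π/4+φ₁/2)] = -0.9871;  Δφ = -0.9423 rad,  Δλ = -0.0461 rad
q = Δφ/Δψ = 0.9546
d = R·√(Δφ² + q²Δλ²) = 6378·0.94333 = 6017 km

6017 km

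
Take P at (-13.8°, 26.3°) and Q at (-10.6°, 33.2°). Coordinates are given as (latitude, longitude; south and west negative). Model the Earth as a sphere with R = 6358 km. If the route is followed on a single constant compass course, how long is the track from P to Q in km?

Δψ = ln[tan(π/4+φ₂/2)/tan(π/4+φ₁/2)] = +0.0571;  Δφ = +0.0559 rad,  Δλ = +0.1204 rad
q = Δφ/Δψ = 0.9773
d = R·√(Δφ² + q²Δλ²) = 6358·0.13027 = 828 km

828 km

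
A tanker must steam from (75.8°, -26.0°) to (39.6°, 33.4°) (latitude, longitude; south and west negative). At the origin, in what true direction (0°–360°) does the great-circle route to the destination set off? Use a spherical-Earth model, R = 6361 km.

θ = atan2( sin Δλ·cos φ₂ ,  cos φ₁ sin φ₂ − sin φ₁ cos φ₂ cos Δλ )
  = atan2(+0.6632, -0.2239) = 108.65°

108.7°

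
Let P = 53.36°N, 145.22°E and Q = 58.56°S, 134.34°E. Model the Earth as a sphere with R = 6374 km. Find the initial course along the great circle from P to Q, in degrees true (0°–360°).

186.1°

θ = atan2( sin Δλ·cos φ₂ ,  cos φ₁ sin φ₂ − sin φ₁ cos φ₂ cos Δλ )
  = atan2(-0.0985, -0.9202) = 186.11°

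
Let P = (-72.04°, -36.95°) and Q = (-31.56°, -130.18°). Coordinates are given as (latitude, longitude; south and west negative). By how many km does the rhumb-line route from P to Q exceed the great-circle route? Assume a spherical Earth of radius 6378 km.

542 km

Great circle: cos σ = sin φ₁ sin φ₂ + cos φ₁ cos φ₂ cos Δλ,  σ = 1.0666 rad → d_gc = 6802.93 km
Rhumb line: Δψ = +1.2640, q = Δφ/Δψ = 0.5590, d_rh = R√(Δφ²+q²Δλ²) = 7345.40 km
Excess = 7345.40 − 6802.93 = 542.47 ≈ 542 km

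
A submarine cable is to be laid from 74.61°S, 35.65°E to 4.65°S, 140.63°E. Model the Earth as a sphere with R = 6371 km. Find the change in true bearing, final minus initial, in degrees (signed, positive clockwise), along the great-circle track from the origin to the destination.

-90.8°

Initial bearing θ₁ = atan2(sin Δλ cos φ₂, cos φ₁ sin φ₂ − sin φ₁ cos φ₂ cos Δλ) = 105.66°
Final bearing θ₂ = (initial bearing from the destination back to the start) + 180° = 14.86°
Δθ = θ₂ − θ₁ = -90.8°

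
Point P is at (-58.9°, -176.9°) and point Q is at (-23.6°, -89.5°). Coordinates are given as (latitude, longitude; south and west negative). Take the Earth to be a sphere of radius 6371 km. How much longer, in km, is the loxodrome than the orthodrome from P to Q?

395 km

Great circle: cos σ = sin φ₁ sin φ₂ + cos φ₁ cos φ₂ cos Δλ,  σ = 1.1979 rad → d_gc = 7632.1 km
Rhumb line: Δψ = +0.8551, q = Δφ/Δψ = 0.7205, d_rh = R√(Δφ²+q²Δλ²) = 8027.1 km
Excess = 8027.1 − 7632.1 = 395.0 ≈ 395 km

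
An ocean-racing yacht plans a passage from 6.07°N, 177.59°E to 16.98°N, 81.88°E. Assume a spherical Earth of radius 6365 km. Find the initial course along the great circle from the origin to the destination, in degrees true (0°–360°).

N = sin Δλ·cos φ₂ = -0.9517;  D = cos φ₁ sin φ₂ − sin φ₁ cos φ₂ cos Δλ = +0.3005
initial course = atan2(N, D) = 287.52°

287.5°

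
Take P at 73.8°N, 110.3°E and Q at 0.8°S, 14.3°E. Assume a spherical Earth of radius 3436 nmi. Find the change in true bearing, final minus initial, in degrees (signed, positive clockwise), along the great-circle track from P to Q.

At departure: θ₁ = atan2(sin Δλ cos φ₂, cos φ₁ sin φ₂ − sin φ₁ cos φ₂ cos Δλ) = 275.54°
At arrival: θ₂ = atan2(sin Δλ cos φ₁, −cos φ₂ sin φ₁ + sin φ₂ cos φ₁ cos Δλ) = 196.12°
Δθ = θ₂ − θ₁ = -79.4°

-79.4°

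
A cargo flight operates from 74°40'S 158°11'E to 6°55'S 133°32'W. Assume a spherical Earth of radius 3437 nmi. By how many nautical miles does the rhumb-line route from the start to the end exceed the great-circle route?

Great circle: cos σ = sin φ₁ sin φ₂ + cos φ₁ cos φ₂ cos Δλ,  σ = 1.3559 rad → d_gc = 4660.1 nmi
Rhumb line: Δψ = +1.8843, q = Δφ/Δψ = 0.6275, d_rh = R√(Δφ²+q²Δλ²) = 4808.7 nmi
Excess = 4808.7 − 4660.1 = 148.6 ≈ 149 nmi

149 nmi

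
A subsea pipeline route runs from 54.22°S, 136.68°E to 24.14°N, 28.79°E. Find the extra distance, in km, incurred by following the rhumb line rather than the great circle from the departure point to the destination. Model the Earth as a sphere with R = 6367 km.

Great circle: cos σ = sin φ₁ sin φ₂ + cos φ₁ cos φ₂ cos Δλ,  σ = 2.0894 rad → d_gc = 13303.3 km
Rhumb line: Δψ = +1.5651, q = Δφ/Δψ = 0.8738, d_rh = R√(Δφ²+q²Δλ²) = 13623.0 km
Excess = 13623.0 − 13303.3 = 319.7 ≈ 320 km

320 km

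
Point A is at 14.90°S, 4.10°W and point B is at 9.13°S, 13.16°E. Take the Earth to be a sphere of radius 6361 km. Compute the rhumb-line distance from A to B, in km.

1980 km

Rhumb course C = atan2(Δλ, Δψ) with Δψ = ln[tan(π/4+φ₂/2)/tan(π/4+φ₁/2)] = +0.1030, Δλ = +0.3012 → C = 71.12°
d = R·|Δφ| / |cos C| = 6361·0.10071 / 0.32355 = 1980 km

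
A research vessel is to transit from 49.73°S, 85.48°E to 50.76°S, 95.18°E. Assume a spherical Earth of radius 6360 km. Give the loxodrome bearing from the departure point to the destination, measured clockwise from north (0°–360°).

99.4°

Meridional parts: M(φ₁)=-1.0034, M(φ₂)=-1.0315 → ΔM = -0.0281;  Δλ = +0.1693 rad
tan C = Δλ / ΔM = -6.0222 → C = 99.43°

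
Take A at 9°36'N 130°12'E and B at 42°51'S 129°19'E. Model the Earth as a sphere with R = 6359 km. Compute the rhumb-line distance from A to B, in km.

5822 km

Rhumb course C = atan2(Δλ, Δψ) with Δψ = ln[tan(π/4+φ₂/2)/tan(π/4+φ₁/2)] = -0.9976, Δλ = -0.0154 → C = 180.89°
d = R·|Δφ| / |cos C| = 6359·0.91543 / 0.99988 = 5822 km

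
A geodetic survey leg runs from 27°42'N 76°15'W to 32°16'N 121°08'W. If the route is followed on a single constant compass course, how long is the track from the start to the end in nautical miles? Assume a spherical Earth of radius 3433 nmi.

2344 nmi

Δψ = ln[tan(π/4+φ₂/2)/tan(π/4+φ₁/2)] = +0.0921;  Δφ = +0.0797 rad,  Δλ = -0.7834 rad
q = Δφ/Δψ = 0.8658
d = R·√(Δφ² + q²Δλ²) = 3433·0.68289 = 2344 nmi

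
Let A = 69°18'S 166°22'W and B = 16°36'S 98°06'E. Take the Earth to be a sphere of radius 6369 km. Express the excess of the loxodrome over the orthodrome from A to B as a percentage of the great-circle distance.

6.9%

Great circle: σ = 1.3340 rad → d_gc = Rσ = 8496.3 km
Rhumb: Δφ = +0.9198, Δλ = -1.6674, Δψ = +1.4064, q = Δφ/Δψ = 0.6540 → d_rh = R√(Δφ²+q²Δλ²) = 9085.8 km
Excess = (9085.8 − 8496.3) / 8496.3 = 589.5 / 8496.3 = 6.94% ≈ 6.9%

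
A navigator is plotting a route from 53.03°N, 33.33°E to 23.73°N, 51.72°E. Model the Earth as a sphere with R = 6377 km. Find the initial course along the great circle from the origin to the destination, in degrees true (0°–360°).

147.4°

θ = atan2( sin Δλ·cos φ₂ ,  cos φ₁ sin φ₂ − sin φ₁ cos φ₂ cos Δλ )
  = atan2(+0.2888, -0.4520) = 147.42°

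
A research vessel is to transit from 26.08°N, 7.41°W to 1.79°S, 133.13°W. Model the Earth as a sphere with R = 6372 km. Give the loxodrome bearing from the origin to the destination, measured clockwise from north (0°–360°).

Meridional parts: M(φ₁)=+0.4718, M(φ₂)=-0.0312 → ΔM = -0.5030;  Δλ = -2.1942 rad
tan C = Δλ / ΔM = +4.3622 → C = 257.09°

257.1°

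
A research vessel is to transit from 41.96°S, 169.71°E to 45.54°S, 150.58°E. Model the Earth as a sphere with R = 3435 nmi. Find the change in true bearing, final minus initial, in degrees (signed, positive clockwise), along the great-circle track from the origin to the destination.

+13.3°

At departure: θ₁ = atan2(sin Δλ cos φ₂, cos φ₁ sin φ₂ − sin φ₁ cos φ₂ cos Δλ) = 248.96°
At arrival: θ₂ = atan2(sin Δλ cos φ₁, −cos φ₂ sin φ₁ + sin φ₂ cos φ₁ cos Δλ) = 262.26°
Δθ = θ₂ − θ₁ = +13.3°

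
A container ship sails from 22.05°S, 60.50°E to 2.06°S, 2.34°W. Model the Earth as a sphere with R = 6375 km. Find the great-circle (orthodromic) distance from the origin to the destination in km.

7136 km

cos σ = sin φ₁ sin φ₂ + cos φ₁ cos φ₂ cos Δλ
      = sin(-22.05°)sin(-2.06°) + cos(-22.05°)cos(-2.06°)cos(-62.84°) = 0.4363
σ = 64.131° → d = Rσ = 6375·1.11930 = 7136 km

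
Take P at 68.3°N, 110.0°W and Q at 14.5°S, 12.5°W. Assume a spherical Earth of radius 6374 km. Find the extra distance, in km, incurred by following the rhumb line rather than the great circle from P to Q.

526 km

Great circle: cos σ = sin φ₁ sin φ₂ + cos φ₁ cos φ₂ cos Δλ,  σ = 1.8539 rad → d_gc = 11816.9 km
Rhumb line: Δψ = -1.9078, q = Δφ/Δψ = 0.7575, d_rh = R√(Δφ²+q²Δλ²) = 12343.1 km
Excess = 12343.1 − 11816.9 = 526.2 ≈ 526 km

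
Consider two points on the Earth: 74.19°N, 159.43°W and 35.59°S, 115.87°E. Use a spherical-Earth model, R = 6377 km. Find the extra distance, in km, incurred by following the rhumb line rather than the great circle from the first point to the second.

Great circle: cos σ = sin φ₁ sin φ₂ + cos φ₁ cos φ₂ cos Δλ,  σ = 2.1406 rad → d_gc = 13650.9 km
Rhumb line: Δψ = -2.6398, q = Δφ/Δψ = 0.7258, d_rh = R√(Δφ²+q²Δλ²) = 14003.9 km
Excess = 14003.9 − 13650.9 = 353.0 ≈ 353 km

353 km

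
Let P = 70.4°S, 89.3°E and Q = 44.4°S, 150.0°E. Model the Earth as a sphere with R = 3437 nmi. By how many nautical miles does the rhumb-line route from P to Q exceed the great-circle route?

Great circle: cos σ = sin φ₁ sin φ₂ + cos φ₁ cos φ₂ cos Δλ,  σ = 0.6818 rad → d_gc = 2343.5 nmi
Rhumb line: Δψ = +0.8894, q = Δφ/Δψ = 0.5102, d_rh = R√(Δφ²+q²Δλ²) = 2425.7 nmi
Excess = 2425.7 − 2343.5 = 82.2 ≈ 82 nmi

82 nmi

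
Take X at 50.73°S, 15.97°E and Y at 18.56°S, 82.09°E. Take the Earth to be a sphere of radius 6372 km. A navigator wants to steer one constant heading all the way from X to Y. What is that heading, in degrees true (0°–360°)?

58.7°

Δψ = ln[tan(π/4+φ₂/2)/tan(π/4+φ₁/2)] = +0.7009
Δλ = +1.1540 rad (taken the short way round)
course = atan2(Δλ, Δψ) = 58.73°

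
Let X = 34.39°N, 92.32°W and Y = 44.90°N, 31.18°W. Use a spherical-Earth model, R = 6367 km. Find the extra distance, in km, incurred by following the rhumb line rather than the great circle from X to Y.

110 km

Great circle: cos σ = sin φ₁ sin φ₂ + cos φ₁ cos φ₂ cos Δλ,  σ = 0.8219 rad → d_gc = 5233.1 km
Rhumb line: Δψ = +0.2390, q = Δφ/Δψ = 0.7674, d_rh = R√(Δφ²+q²Δλ²) = 5343.4 km
Excess = 5343.4 − 5233.1 = 110.3 ≈ 110 km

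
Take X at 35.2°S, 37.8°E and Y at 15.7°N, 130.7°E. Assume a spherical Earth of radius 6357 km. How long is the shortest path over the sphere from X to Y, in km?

cos σ = sin φ₁ sin φ₂ + cos φ₁ cos φ₂ cos Δλ
      = sin(-35.20°)sin(15.70°) + cos(-35.20°)cos(15.70°)cos(92.90°) = -0.1958
σ = 101.290° → d = Rσ = 6357·1.76785 = 11238 km

11238 km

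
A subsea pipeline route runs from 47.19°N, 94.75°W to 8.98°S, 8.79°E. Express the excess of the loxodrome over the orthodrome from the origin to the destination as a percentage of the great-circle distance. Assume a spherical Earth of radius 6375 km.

Great circle: σ = 1.8459 rad → d_gc = Rσ = 11767.7 km
Rhumb: Δφ = -0.9804, Δλ = +1.8071, Δψ = -1.0939, q = Δφ/Δψ = 0.8962 → d_rh = R√(Δφ²+q²Δλ²) = 12068.9 km
Excess = (12068.9 − 11767.7) / 11767.7 = 301.2 / 11767.7 = 2.56% ≈ 2.6%

2.6%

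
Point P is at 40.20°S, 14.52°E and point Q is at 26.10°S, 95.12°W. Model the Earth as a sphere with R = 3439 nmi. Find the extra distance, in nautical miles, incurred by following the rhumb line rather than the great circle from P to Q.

331 nmi

Great circle: cos σ = sin φ₁ sin φ₂ + cos φ₁ cos φ₂ cos Δλ,  σ = 1.5173 rad → d_gc = 5218.2 nmi
Rhumb line: Δψ = +0.2953, q = Δφ/Δψ = 0.8333, d_rh = R√(Δφ²+q²Δλ²) = 5548.8 nmi
Excess = 5548.8 − 5218.2 = 330.6 ≈ 331 nmi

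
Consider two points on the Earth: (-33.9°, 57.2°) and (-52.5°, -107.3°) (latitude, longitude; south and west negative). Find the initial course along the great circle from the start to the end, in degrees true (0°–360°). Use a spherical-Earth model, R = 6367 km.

θ = atan2( sin Δλ·cos φ₂ ,  cos φ₁ sin φ₂ − sin φ₁ cos φ₂ cos Δλ )
  = atan2(-0.1627, -0.9857) = 189.37°

189.4°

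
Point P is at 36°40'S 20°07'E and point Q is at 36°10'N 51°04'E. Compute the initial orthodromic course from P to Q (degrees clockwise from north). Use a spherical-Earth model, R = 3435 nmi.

θ = atan2( sin Δλ·cos φ₂ ,  cos φ₁ sin φ₂ − sin φ₁ cos φ₂ cos Δλ )
  = atan2(+0.4152, +0.8868) = 25.09°

25.1°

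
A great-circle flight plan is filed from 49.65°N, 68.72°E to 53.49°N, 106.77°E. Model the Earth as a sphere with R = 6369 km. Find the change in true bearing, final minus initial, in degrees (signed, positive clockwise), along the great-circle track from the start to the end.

At departure: θ₁ = atan2(sin Δλ cos φ₂, cos φ₁ sin φ₂ − sin φ₁ cos φ₂ cos Δλ) = 65.99°
At arrival: θ₂ = atan2(sin Δλ cos φ₁, −cos φ₂ sin φ₁ + sin φ₂ cos φ₁ cos Δλ) = 96.24°
Δθ = θ₂ − θ₁ = +30.2°

+30.2°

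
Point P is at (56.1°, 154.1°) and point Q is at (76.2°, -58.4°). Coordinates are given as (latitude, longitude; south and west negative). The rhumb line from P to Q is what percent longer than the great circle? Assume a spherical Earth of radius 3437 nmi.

29.2%

Great circle: σ = 0.8040 rad → d_gc = Rσ = 2763.3 nmi
Rhumb: Δφ = +0.3508, Δλ = +2.5744, Δψ = +0.9237, q = Δφ/Δψ = 0.3798 → d_rh = R√(Δφ²+q²Δλ²) = 3570.2 nmi
Excess = (3570.2 − 2763.3) / 2763.3 = 806.9 / 2763.3 = 29.20% ≈ 29.2%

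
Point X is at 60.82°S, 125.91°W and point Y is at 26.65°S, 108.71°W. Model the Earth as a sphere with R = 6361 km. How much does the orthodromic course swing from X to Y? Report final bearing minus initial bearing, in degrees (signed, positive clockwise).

-12.5°

At departure: θ₁ = atan2(sin Δλ cos φ₂, cos φ₁ sin φ₂ − sin φ₁ cos φ₂ cos Δλ) = 26.64°
At arrival: θ₂ = atan2(sin Δλ cos φ₁, −cos φ₂ sin φ₁ + sin φ₂ cos φ₁ cos Δλ) = 14.16°
Δθ = θ₂ − θ₁ = -12.5°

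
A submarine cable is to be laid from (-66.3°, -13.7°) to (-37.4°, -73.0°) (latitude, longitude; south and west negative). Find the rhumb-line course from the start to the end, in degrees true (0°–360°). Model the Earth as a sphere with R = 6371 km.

309.6°

Meridional parts: M(φ₁)=-1.5615, M(φ₂)=-0.7048 → ΔM = +0.8567;  Δλ = -1.0350 rad
tan C = Δλ / ΔM = -1.2080 → C = 309.62°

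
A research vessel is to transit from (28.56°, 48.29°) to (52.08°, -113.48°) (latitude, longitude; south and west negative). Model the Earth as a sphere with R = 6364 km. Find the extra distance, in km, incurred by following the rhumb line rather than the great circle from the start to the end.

Great circle: cos σ = sin φ₁ sin φ₂ + cos φ₁ cos φ₂ cos Δλ,  σ = 1.7068 rad → d_gc = 10861.8 km
Rhumb line: Δψ = +0.5479, q = Δφ/Δψ = 0.7492, d_rh = R√(Δφ²+q²Δλ²) = 13712.4 km
Excess = 13712.4 − 10861.8 = 2850.6 ≈ 2851 km

2851 km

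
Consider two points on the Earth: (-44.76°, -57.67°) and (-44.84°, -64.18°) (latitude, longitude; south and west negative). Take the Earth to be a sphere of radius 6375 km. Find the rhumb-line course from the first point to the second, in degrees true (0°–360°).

Δψ = ln[tan(π/4+φ₂/2)/tan(π/4+φ₁/2)] = -0.0020
Δλ = -0.1136 rad (taken the short way round)
course = atan2(Δλ, Δψ) = 269.01°

269.0°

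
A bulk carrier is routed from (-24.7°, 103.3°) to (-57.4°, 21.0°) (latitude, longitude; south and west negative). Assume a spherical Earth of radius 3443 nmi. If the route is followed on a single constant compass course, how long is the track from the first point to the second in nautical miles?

Δψ = ln[tan(π/4+φ₂/2)/tan(π/4+φ₁/2)] = -0.7845;  Δφ = -0.5707 rad,  Δλ = -1.4364 rad
q = Δφ/Δψ = 0.7275
d = R·√(Δφ² + q²Δλ²) = 3443·1.19073 = 4100 nmi

4100 nmi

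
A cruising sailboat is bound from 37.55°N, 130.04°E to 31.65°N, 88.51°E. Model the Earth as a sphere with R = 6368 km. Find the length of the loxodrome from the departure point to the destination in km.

Rhumb course C = atan2(Δλ, Δψ) with Δψ = ln[tan(π/4+φ₂/2)/tan(π/4+φ₁/2)] = -0.1252, Δλ = -0.7248 → C = 260.20°
d = R·|Δφ| / |cos C| = 6368·0.10297 / 0.17022 = 3852 km

3852 km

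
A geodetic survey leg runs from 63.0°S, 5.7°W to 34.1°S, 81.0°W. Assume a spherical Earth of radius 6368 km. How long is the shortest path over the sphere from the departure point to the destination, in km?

5945 km

Haversine: a = sin²(Δφ/2)+cos φ₁ cos φ₂ sin²(Δλ/2) = 0.20254;  σ = 2·atan2(√a,√(1−a))
σ = 53.492° → d = Rσ = 6368·0.93362 = 5945 km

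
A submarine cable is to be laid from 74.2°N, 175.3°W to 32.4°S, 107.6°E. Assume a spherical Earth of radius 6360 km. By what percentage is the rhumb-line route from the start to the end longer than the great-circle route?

2.2%

Great circle: σ = 2.0536 rad → d_gc = Rσ = 13060.9 km
Rhumb: Δφ = -1.8605, Δλ = -1.3456, Δψ = -2.5733, q = Δφ/Δψ = 0.7230 → d_rh = R√(Δφ²+q²Δλ²) = 13353.2 km
Excess = (13353.2 − 13060.9) / 13060.9 = 292.3 / 13060.9 = 2.24% ≈ 2.2%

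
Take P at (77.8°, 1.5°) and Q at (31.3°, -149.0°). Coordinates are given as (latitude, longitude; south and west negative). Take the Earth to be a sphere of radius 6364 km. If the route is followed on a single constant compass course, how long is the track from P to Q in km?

Δψ = ln[tan(π/4+φ₂/2)/tan(π/4+φ₁/2)] = -1.6605;  Δφ = -0.8116 rad,  Δλ = -2.6267 rad
q = Δφ/Δψ = 0.4888
d = R·√(Δφ² + q²Δλ²) = 6364·1.51886 = 9666 km

9666 km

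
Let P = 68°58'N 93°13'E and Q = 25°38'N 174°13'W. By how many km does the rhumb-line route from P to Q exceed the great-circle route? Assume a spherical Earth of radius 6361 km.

531 km

Great circle: cos σ = sin φ₁ sin φ₂ + cos φ₁ cos φ₂ cos Δλ,  σ = 1.1709 rad → d_gc = 7448.3 km
Rhumb line: Δψ = -1.2208, q = Δφ/Δψ = 0.6195, d_rh = R√(Δφ²+q²Δλ²) = 7979.7 km
Excess = 7979.7 − 7448.3 = 531.4 ≈ 531 km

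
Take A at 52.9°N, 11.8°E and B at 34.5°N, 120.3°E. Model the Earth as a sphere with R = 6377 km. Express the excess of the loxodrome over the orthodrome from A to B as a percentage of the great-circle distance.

9.2%

Great circle: σ = 1.2724 rad → d_gc = Rσ = 8113.9 km
Rhumb: Δφ = -0.3211, Δλ = +1.8937, Δψ = -0.4497, q = Δφ/Δψ = 0.7141 → d_rh = R√(Δφ²+q²Δλ²) = 8863.2 km
Excess = (8863.2 − 8113.9) / 8113.9 = 749.3 / 8113.9 = 9.23% ≈ 9.2%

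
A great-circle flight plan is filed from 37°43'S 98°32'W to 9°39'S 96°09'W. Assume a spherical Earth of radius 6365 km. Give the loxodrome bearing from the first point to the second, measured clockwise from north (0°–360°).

Meridional parts: M(φ₁)=-0.7117, M(φ₂)=-0.1692 → ΔM = +0.5425;  Δλ = +0.0416 rad
tan C = Δλ / ΔM = +0.0767 → C = 4.38°

4.4°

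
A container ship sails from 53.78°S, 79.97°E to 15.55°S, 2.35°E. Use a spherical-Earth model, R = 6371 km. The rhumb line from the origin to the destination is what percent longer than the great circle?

3.1%

Great circle: σ = 1.2257 rad → d_gc = Rσ = 7808.7 km
Rhumb: Δφ = +0.6672, Δλ = -1.3547, Δψ = +0.8429, q = Δφ/Δψ = 0.7916 → d_rh = R√(Δφ²+q²Δλ²) = 8047.0 km
Excess = (8047.0 − 7808.7) / 7808.7 = 238.3 / 7808.7 = 3.052% ≈ 3.1%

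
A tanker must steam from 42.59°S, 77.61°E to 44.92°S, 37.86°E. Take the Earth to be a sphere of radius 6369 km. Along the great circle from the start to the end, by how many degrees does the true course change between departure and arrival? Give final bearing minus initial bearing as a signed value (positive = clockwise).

Initial bearing θ₁ = atan2(sin Δλ cos φ₂, cos φ₁ sin φ₂ − sin φ₁ cos φ₂ cos Δλ) = 251.51°
Final bearing θ₂ = (initial bearing from the destination back to the start) + 180° = 279.59°
Δθ = θ₂ − θ₁ = +28.1°

+28.1°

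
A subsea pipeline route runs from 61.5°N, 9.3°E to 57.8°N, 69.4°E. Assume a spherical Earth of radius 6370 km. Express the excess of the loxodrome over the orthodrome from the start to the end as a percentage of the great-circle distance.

3.6%

Great circle: σ = 0.5148 rad → d_gc = Rσ = 3279.2 km
Rhumb: Δφ = -0.0646, Δλ = +1.0489, Δψ = -0.1280, q = Δφ/Δψ = 0.5047 → d_rh = R√(Δφ²+q²Δλ²) = 3397.2 km
Excess = (3397.2 − 3279.2) / 3279.2 = 118.0 / 3279.2 = 3.60% ≈ 3.6%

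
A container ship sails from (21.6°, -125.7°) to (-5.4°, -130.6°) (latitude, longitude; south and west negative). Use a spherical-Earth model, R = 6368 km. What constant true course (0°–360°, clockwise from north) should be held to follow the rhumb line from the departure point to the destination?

Δψ = ln[tan(π/4+φ₂/2)/tan(π/4+φ₁/2)] = -0.4806
Δλ = -0.0855 rad (taken the short way round)
course = atan2(Δλ, Δψ) = 190.09°

190.1°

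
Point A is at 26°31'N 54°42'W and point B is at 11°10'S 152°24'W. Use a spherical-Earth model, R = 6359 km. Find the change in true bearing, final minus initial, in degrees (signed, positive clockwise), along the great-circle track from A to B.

At departure: θ₁ = atan2(sin Δλ cos φ₂, cos φ₁ sin φ₂ − sin φ₁ cos φ₂ cos Δλ) = 263.28°
At arrival: θ₂ = atan2(sin Δλ cos φ₁, −cos φ₂ sin φ₁ + sin φ₂ cos φ₁ cos Δλ) = 244.93°
Δθ = θ₂ − θ₁ = -18.3°

-18.3°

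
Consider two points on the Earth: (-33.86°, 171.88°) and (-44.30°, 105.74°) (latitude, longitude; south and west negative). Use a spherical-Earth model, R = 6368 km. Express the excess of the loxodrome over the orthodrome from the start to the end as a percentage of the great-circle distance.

2.4%

Great circle: σ = 0.8898 rad → d_gc = Rσ = 5666.5 km
Rhumb: Δφ = -0.1822, Δλ = -1.1544, Δψ = -0.2355, q = Δφ/Δψ = 0.7738 → d_rh = R√(Δφ²+q²Δλ²) = 5805.1 km
Excess = (5805.1 − 5666.5) / 5666.5 = 138.6 / 5666.5 = 2.446% ≈ 2.4%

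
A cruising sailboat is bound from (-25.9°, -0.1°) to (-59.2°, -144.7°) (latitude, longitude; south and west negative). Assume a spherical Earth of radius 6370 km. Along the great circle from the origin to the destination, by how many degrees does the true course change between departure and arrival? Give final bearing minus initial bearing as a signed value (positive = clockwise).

+131.3°

Initial bearing θ₁ = atan2(sin Δλ cos φ₂, cos φ₁ sin φ₂ − sin φ₁ cos φ₂ cos Δλ) = 197.25°
Final bearing θ₂ = (initial bearing from the destination back to the start) + 180° = 328.59°
Δθ = θ₂ − θ₁ = +131.3°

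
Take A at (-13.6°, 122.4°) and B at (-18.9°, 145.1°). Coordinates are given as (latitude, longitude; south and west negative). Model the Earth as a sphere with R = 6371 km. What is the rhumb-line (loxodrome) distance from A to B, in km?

2493 km

Rhumb course C = atan2(Δλ, Δψ) with Δψ = ln[tan(π/4+φ₂/2)/tan(π/4+φ₁/2)] = -0.0964, Δλ = +0.3962 → C = 103.67°
d = R·|Δφ| / |cos C| = 6371·0.09250 / 0.23640 = 2493 km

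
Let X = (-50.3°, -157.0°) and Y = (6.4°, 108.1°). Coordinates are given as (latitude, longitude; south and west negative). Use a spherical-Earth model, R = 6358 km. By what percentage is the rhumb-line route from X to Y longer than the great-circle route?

Great circle: σ = 1.7112 rad → d_gc = Rσ = 10880.1 km
Rhumb: Δφ = +0.9896, Δλ = -1.6563, Δψ = +1.1308, q = Δφ/Δψ = 0.8751 → d_rh = R√(Δφ²+q²Δλ²) = 11159.0 km
Excess = (11159.0 − 10880.1) / 10880.1 = 278.9 / 10880.1 = 2.56% ≈ 2.6%

2.6%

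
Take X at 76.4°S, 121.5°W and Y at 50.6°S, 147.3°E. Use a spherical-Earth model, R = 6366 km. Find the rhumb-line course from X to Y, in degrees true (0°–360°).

304.6°

Meridional parts: M(φ₁)=-2.1266, M(φ₂)=-1.0271 → ΔM = +1.0995;  Δλ = -1.5917 rad
tan C = Δλ / ΔM = -1.4477 → C = 304.64°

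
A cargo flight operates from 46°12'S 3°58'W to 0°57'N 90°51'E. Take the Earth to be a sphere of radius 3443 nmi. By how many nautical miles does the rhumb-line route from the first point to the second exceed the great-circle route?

Great circle: cos σ = sin φ₁ sin φ₂ + cos φ₁ cos φ₂ cos Δλ,  σ = 1.6409 rad → d_gc = 5649.7 nmi
Rhumb line: Δψ = +0.9279, q = Δφ/Δψ = 0.8869, d_rh = R√(Δφ²+q²Δλ²) = 5793.3 nmi
Excess = 5793.3 − 5649.7 = 143.6 ≈ 144 nmi

144 nmi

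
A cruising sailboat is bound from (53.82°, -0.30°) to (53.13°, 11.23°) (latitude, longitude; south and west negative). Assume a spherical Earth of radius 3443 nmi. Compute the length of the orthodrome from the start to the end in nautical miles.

cos σ = sin φ₁ sin φ₂ + cos φ₁ cos φ₂ cos Δλ
      = sin(53.82°)sin(53.13°) + cos(53.82°)cos(53.13°)cos(11.53°) = 0.9928
σ = 6.889° → d = Rσ = 3443·0.12024 = 414 nmi

414 nmi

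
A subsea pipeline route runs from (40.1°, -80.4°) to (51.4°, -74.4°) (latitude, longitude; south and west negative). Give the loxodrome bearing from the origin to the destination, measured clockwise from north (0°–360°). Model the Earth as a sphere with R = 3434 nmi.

20.2°

Meridional parts: M(φ₁)=+0.7652, M(φ₂)=+1.0493 → ΔM = +0.2841;  Δλ = +0.1047 rad
tan C = Δλ / ΔM = +0.3686 → C = 20.24°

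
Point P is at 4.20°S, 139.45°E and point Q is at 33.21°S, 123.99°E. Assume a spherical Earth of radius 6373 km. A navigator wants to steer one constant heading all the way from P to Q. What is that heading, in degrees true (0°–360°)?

Δψ = ln[tan(π/4+φ₂/2)/tan(π/4+φ₁/2)] = -0.5417
Δλ = -0.2698 rad (taken the short way round)
course = atan2(Δλ, Δψ) = 206.48°

206.5°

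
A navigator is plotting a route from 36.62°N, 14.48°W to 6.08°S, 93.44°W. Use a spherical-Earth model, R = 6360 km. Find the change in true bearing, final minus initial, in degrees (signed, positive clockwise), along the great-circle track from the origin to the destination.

-26.2°

At departure: θ₁ = atan2(sin Δλ cos φ₂, cos φ₁ sin φ₂ − sin φ₁ cos φ₂ cos Δλ) = 258.50°
At arrival: θ₂ = atan2(sin Δλ cos φ₁, −cos φ₂ sin φ₁ + sin φ₂ cos φ₁ cos Δλ) = 232.27°
Δθ = θ₂ − θ₁ = -26.2°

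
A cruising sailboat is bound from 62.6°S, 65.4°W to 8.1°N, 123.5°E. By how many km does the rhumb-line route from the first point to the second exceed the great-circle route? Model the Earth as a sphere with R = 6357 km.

3117 km

Great circle: cos σ = sin φ₁ sin φ₂ + cos φ₁ cos φ₂ cos Δλ,  σ = 2.1837 rad → d_gc = 13881.6 km
Rhumb line: Δψ = +1.5534, q = Δφ/Δψ = 0.7944, d_rh = R√(Δφ²+q²Δλ²) = 16998.3 km
Excess = 16998.3 − 13881.6 = 3116.7 ≈ 3117 km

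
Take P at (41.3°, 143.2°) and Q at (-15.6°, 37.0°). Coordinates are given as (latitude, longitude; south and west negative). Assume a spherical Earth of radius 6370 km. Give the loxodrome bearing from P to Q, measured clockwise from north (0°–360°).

240.0°

Δψ = ln[tan(π/4+φ₂/2)/tan(π/4+φ₁/2)] = -1.0685
Δλ = -1.8535 rad (taken the short way round)
course = atan2(Δλ, Δψ) = 240.04°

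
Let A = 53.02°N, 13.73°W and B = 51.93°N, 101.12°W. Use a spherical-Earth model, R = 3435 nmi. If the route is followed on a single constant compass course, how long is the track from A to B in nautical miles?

3192 nmi

Δψ = ln[tan(π/4+φ₂/2)/tan(π/4+φ₁/2)] = -0.0312;  Δφ = -0.0190 rad,  Δλ = -1.5252 rad
q = Δφ/Δψ = 0.6091
d = R·√(Δφ² + q²Δλ²) = 3435·0.92917 = 3192 nmi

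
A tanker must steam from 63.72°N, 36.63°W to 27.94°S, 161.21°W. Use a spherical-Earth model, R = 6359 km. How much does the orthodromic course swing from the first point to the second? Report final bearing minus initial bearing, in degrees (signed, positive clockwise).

-80.0°

At departure: θ₁ = atan2(sin Δλ cos φ₂, cos φ₁ sin φ₂ − sin φ₁ cos φ₂ cos Δλ) = 288.41°
At arrival: θ₂ = atan2(sin Δλ cos φ₁, −cos φ₂ sin φ₁ + sin φ₂ cos φ₁ cos Δλ) = 208.39°
Δθ = θ₂ − θ₁ = -80.0°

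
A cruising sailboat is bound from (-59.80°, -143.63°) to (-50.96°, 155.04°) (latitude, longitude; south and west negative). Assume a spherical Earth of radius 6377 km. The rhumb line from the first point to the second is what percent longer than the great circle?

Great circle: σ = 0.6036 rad → d_gc = Rσ = 3849.2 km
Rhumb: Δφ = +0.1543, Δλ = -1.0704, Δψ = +0.2730, q = Δφ/Δψ = 0.5652 → d_rh = R√(Δφ²+q²Δλ²) = 3981.5 km
Excess = (3981.5 − 3849.2) / 3849.2 = 132.3 / 3849.2 = 3.44% ≈ 3.4%

3.4%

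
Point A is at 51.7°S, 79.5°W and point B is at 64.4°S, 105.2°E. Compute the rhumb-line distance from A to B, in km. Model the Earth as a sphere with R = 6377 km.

10291 km

Rhumb course C = atan2(Δλ, Δψ) with Δψ = ln[tan(π/4+φ₂/2)/tan(π/4+φ₁/2)] = -0.4243, Δλ = -3.0596 → C = 262.11°
d = R·|Δφ| / |cos C| = 6377·0.22166 / 0.13735 = 10291 km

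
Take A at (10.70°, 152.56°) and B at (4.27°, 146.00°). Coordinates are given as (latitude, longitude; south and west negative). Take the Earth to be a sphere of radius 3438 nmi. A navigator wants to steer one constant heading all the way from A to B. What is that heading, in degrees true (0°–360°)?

Δψ = ln[tan(π/4+φ₂/2)/tan(π/4+φ₁/2)] = -0.1133
Δλ = -0.1145 rad (taken the short way round)
course = atan2(Δλ, Δψ) = 225.31°

225.3°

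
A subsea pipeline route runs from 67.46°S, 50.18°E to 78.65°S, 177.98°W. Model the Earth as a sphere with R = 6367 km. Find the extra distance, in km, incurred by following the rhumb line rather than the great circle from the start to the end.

Great circle: cos σ = sin φ₁ sin φ₂ + cos φ₁ cos φ₂ cos Δλ,  σ = 0.5448 rad → d_gc = 3468.8 km
Rhumb line: Δψ = -0.6958, q = Δφ/Δψ = 0.2807, d_rh = R√(Δφ²+q²Δλ²) = 4296.1 km
Excess = 4296.1 − 3468.8 = 827.3 ≈ 827 km

827 km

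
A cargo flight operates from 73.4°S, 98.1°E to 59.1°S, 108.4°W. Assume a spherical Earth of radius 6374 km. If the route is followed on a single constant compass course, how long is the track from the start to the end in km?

6857 km

Rhumb course C = atan2(Δλ, Δψ) with Δψ = ln[tan(π/4+φ₂/2)/tan(π/4+φ₁/2)] = +0.6390, Δλ = +2.6791 → C = 76.59°
d = R·|Δφ| / |cos C| = 6374·0.24958 / 0.23200 = 6857 km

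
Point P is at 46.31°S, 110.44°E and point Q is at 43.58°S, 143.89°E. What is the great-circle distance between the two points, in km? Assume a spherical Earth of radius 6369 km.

cos σ = sin φ₁ sin φ₂ + cos φ₁ cos φ₂ cos Δλ
      = sin(-46.31°)sin(-43.58°) + cos(-46.31°)cos(-43.58°)cos(33.45°) = 0.9160
σ = 23.654° → d = Rσ = 6369·0.41284 = 2629 km

2629 km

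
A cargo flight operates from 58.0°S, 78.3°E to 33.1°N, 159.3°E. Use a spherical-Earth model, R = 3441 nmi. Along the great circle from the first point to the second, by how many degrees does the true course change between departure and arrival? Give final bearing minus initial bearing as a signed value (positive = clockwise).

-29.5°

Initial bearing θ₁ = atan2(sin Δλ cos φ₂, cos φ₁ sin φ₂ − sin φ₁ cos φ₂ cos Δλ) = 64.17°
Final bearing θ₂ = (initial bearing from the destination back to the start) + 180° = 34.71°
Δθ = θ₂ − θ₁ = -29.5°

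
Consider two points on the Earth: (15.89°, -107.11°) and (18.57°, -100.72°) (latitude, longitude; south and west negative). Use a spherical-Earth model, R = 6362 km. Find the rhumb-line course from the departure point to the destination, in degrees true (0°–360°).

Meridional parts: M(φ₁)=+0.2810, M(φ₂)=+0.3299 → ΔM = +0.0490;  Δλ = +0.1115 rad
tan C = Δλ / ΔM = +2.2771 → C = 66.29°

66.3°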